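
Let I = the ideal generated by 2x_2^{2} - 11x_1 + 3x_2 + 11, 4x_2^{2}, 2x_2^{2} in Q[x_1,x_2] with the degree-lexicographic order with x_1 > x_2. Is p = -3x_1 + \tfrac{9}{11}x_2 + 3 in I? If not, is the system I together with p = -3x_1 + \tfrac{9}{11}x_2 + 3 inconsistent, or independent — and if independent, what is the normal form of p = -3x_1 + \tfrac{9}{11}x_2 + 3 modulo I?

-3x_1 + \tfrac{9}{11}x_2 + 3 lies in I (it reduces to 0).

First compute the reduced Gröbner basis of I by Buchberger's algorithm.
f_1 = 2x_2^{2} - 11x_1 + 3x_2 + 11, LT = x_2^{2}.
f_2 = 4x_2^{2}, LT = x_2^{2}.
f_3 = 2x_2^{2}, LT = x_2^{2}.

S(f_1,f_2): lcm = x_2^{2}. S = -\tfrac{11}{2}x_1 + \tfrac{3}{2}x_2 + \tfrac{11}{2}.
  leading term x_1: no divisor's leading term divides it; move -\tfrac{11}{2}x_1 to the remainder.
  leading term x_2: no divisor's leading term divides it; move \tfrac{3}{2}x_2 to the remainder.
  leading term 1: no divisor's leading term divides it; move \tfrac{11}{2} to the remainder.
  remainder -\tfrac{11}{2}x_1 + \tfrac{3}{2}x_2 + \tfrac{11}{2} ≠ 0; add h_4 = -\tfrac{11}{2}x_1 + \tfrac{3}{2}x_2 + \tfrac{11}{2} to the basis.

The other S-polynomials (S(f_1,f_3), S(f_2,f_3), S(f_1,h_4), S(f_2,h_4), S(f_3,h_4)) all reduce to 0 modulo the current basis, so we have a Gröbner basis.
Inter-reduce: drop elements whose leading term is divisible by another's, tail-reduce, and make monic.
Reduced Gröbner basis: {x_2^{2}, x_1 - \tfrac{3}{11}x_2 - 1}.
Label its elements g_1 = x_2^{2}, g_2 = x_1 - \tfrac{3}{11}x_2 - 1.

Reduce p = -3x_1 + \tfrac{9}{11}x_2 + 3 modulo G:
  leading term x_1: subtract (-3)·g_2 from -3x_1 + \tfrac{9}{11}x_2 + 3 → 0
  normal form = 0.
Since the normal form is 0, p ∈ I.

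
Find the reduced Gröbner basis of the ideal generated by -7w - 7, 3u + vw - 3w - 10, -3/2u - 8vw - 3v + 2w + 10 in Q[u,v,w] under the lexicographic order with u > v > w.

f_1 = -7w - 7, LT = w.
f_2 = 3u + vw - 3w - 10, LT = u.
f_3 = -3/2u - 8vw - 3v + 2w + 10, LT = u.

S(f_2,f_3): lcm = u. S = -5vw - 2v + 1/3w + 10/3.
  reduce S modulo (f_1, f_2, f_3):
  remainder 3v + 3 ≠ 0; add g_4 = 3v + 3 to the basis.

The other S-polynomials (S(f_1,f_2), S(f_1,f_3), S(f_1,g_4), S(f_2,g_4), S(f_3,g_4)) all reduce to 0 modulo the current basis, so we have a Gröbner basis.
Inter-reduce: drop elements whose leading term is divisible by another's, tail-reduce, and make monic.

G = {u - 2, v + 1, w + 1}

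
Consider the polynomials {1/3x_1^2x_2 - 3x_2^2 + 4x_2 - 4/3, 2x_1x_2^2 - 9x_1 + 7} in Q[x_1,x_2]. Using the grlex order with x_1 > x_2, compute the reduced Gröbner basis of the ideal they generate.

G = {x_1^3 - 7/9x_1^2 - 89/9x_1x_2 + 12x_1 + 7x_2 - 28/3, x_1^2x_2 - 9x_2^2 + 12x_2 - 4, x_1x_2^2 - 9/2x_1 + 7/2, x_2^3 - 1/2x_1^2 - 4/3x_2^2 + 7/18x_1 + 4/9x_2}

f_1 = 1/3x_1^2x_2 - 3x_2^2 + 4x_2 - 4/3, LT = x_1^2x_2.
f_2 = 2x_1x_2^2 - 9x_1 + 7, LT = x_1x_2^2.

S(f_1,f_2): lcm = x_1^2x_2^2. S = -9x_2^3 + 9/2x_1^2 + 12x_2^2 - 7/2x_1 - 4x_2.
  leading term x_2^3: no divisor's leading term divides it; move -9x_2^3 to the remainder.
  leading term x_1^2: no divisor's leading term divides it; move 9/2x_1^2 to the remainder.
  leading term x_2^2: no divisor's leading term divides it; move 12x_2^2 to the remainder.
  leading term x_1: no divisor's leading term divides it; move -7/2x_1 to the remainder.
  leading term x_2: no divisor's leading term divides it; move -4x_2 to the remainder.
  remainder -9x_2^3 + 9/2x_1^2 + 12x_2^2 - 7/2x_1 - 4x_2 ≠ 0; add g_3 = -9x_2^3 + 9/2x_1^2 + 12x_2^2 - 7/2x_1 - 4x_2 to the basis.

S(f_1,g_3): lcm = x_1^2x_2^3. S = 1/2x_1^4 + 4/3x_1^2x_2^2 - 9x_2^4 - 7/18x_1^3 - 4/9x_1^2x_2 + 12x_2^3 - 4x_2^2.
  leading term x_1^4: no divisor's leading term divides it; move 1/2x_1^4 to the remainder.
  leading term x_1^2x_2^2: subtract (4x_2)·f_1 from 4/3x_1^2x_2^2 - 9x_2^4 - 7/18x_1^3 - 4/9x_1^2x_2 + 12x_2^3 - 4x_2^2 → -9x_2^4 - 7/18x_1^3 - 4/9x_1^2x_2 + 24x_2^3 - 20x_2^2 + 16/3x_2
  leading term x_2^4: subtract (x_2)·g_3 from -9x_2^4 - 7/18x_1^3 - 4/9x_1^2x_2 + 24x_2^3 - 20x_2^2 + 16/3x_2 → -7/18x_1^3 - 89/18x_1^2x_2 + 12x_2^3 + 7/2x_1x_2 - 16x_2^2 + 16/3x_2
  leading term x_1^3: no divisor's leading term divides it; move -7/18x_1^3 to the remainder.
  leading term x_1^2x_2: subtract (-89/6)·f_1 from -89/18x_1^2x_2 + 12x_2^3 + 7/2x_1x_2 - 16x_2^2 + 16/3x_2 → 12x_2^3 + 7/2x_1x_2 - 121/2x_2^2 + 194/3x_2 - 178/9
  leading term x_2^3: subtract (-4/3)·g_3 from 12x_2^3 + 7/2x_1x_2 - 121/2x_2^2 + 194/3x_2 - 178/9 → 6x_1^2 + 7/2x_1x_2 - 89/2x_2^2 - 14/3x_1 + 178/3x_2 - 178/9
  leading term x_1^2: no divisor's leading term divides it; move 6x_1^2 to the remainder.
  leading term x_1x_2: no divisor's leading term divides it; move 7/2x_1x_2 to the remainder.
  leading term x_2^2: no divisor's leading term divides it; move -89/2x_2^2 to the remainder.
  leading term x_1: no divisor's leading term divides it; move -14/3x_1 to the remainder.
  leading term x_2: no divisor's leading term divides it; move 178/3x_2 to the remainder.
  leading term 1: no divisor's leading term divides it; move -178/9 to the remainder.
  remainder 1/2x_1^4 - 7/18x_1^3 + 6x_1^2 + 7/2x_1x_2 - 89/2x_2^2 - 14/3x_1 + 178/3x_2 - 178/9 ≠ 0; add g_4 = 1/2x_1^4 - 7/18x_1^3 + 6x_1^2 + 7/2x_1x_2 - 89/2x_2^2 - 14/3x_1 + 178/3x_2 - 178/9 to the basis.

S(f_2,g_3): lcm = x_1x_2^3. S = 1/2x_1^3 + 4/3x_1x_2^2 - 7/18x_1^2 - 89/18x_1x_2 + 7/2x_2.
  leading term x_1^3: no divisor's leading term divides it; move 1/2x_1^3 to the remainder.
  leading term x_1x_2^2: subtract (2/3)·f_2 from 4/3x_1x_2^2 - 7/18x_1^2 - 89/18x_1x_2 + 7/2x_2 → -7/18x_1^2 - 89/18x_1x_2 + 6x_1 + 7/2x_2 - 14/3
  leading term x_1^2: no divisor's leading term divides it; move -7/18x_1^2 to the remainder.
  leading term x_1x_2: no divisor's leading term divides it; move -89/18x_1x_2 to the remainder.
  leading term x_1: no divisor's leading term divides it; move 6x_1 to the remainder.
  leading term x_2: no divisor's leading term divides it; move 7/2x_2 to the remainder.
  leading term 1: no divisor's leading term divides it; move -14/3 to the remainder.
  remainder 1/2x_1^3 - 7/18x_1^2 - 89/18x_1x_2 + 6x_1 + 7/2x_2 - 14/3 ≠ 0; add g_5 = 1/2x_1^3 - 7/18x_1^2 - 89/18x_1x_2 + 6x_1 + 7/2x_2 - 14/3 to the basis.

S(f_1,g_4): lcm = x_1^4x_2. S = 7/9x_1^3x_2 - 9x_1^2x_2^2 - 7x_1x_2^2 + 89x_2^3 - 4x_1^2 + 28/3x_1x_2 - 356/3x_2^2 + 356/9x_2.
  leading term x_1^3x_2: subtract (7/3x_1)·f_1 from 7/9x_1^3x_2 - 9x_1^2x_2^2 - 7x_1x_2^2 + 89x_2^3 - 4x_1^2 + 28/3x_1x_2 - 356/3x_2^2 + 356/9x_2 → -9x_1^2x_2^2 + 89x_2^3 - 4x_1^2 - 356/3x_2^2 + 28/9x_1 + 356/9x_2
  leading term x_1^2x_2^2: subtract (-27x_2)·f_1 from -9x_1^2x_2^2 + 89x_2^3 - 4x_1^2 - 356/3x_2^2 + 28/9x_1 + 356/9x_2 → 8x_2^3 - 4x_1^2 - 32/3x_2^2 + 28/9x_1 + 32/9x_2
  leading term x_2^3: subtract (-8/9)·g_3 from 8x_2^3 - 4x_1^2 - 32/3x_2^2 + 28/9x_1 + 32/9x_2 → 0
  remainder 0.

S(f_2,g_4): lcm = x_1^4x_2^2. S = 7/9x_1^3x_2^2 - 9/2x_1^4 - 12x_1^2x_2^2 - 7x_1x_2^3 + 89x_2^4 + 7/2x_1^3 + 28/3x_1x_2^2 - 356/3x_2^3 + 356/9x_2^2.
  leading term x_1^3x_2^2: subtract (7/3x_1x_2)·f_1 from 7/9x_1^3x_2^2 - 9/2x_1^4 - 12x_1^2x_2^2 - 7x_1x_2^3 + 89x_2^4 + 7/2x_1^3 + 28/3x_1x_2^2 - 356/3x_2^3 + 356/9x_2^2 → -9/2x_1^4 - 12x_1^2x_2^2 + 89x_2^4 + 7/2x_1^3 - 356/3x_2^3 + 28/9x_1x_2 + 356/9x_2^2
  leading term x_1^4: subtract (-9)·g_4 from -9/2x_1^4 - 12x_1^2x_2^2 + 89x_2^4 + 7/2x_1^3 - 356/3x_2^3 + 28/9x_1x_2 + 356/9x_2^2 → -12x_1^2x_2^2 + 89x_2^4 - 356/3x_2^3 + 54x_1^2 + 623/18x_1x_2 - 6497/18x_2^2 - 42x_1 + 534x_2 - 178
  leading term x_1^2x_2^2: subtract (-36x_2)·f_1 from -12x_1^2x_2^2 + 89x_2^4 - 356/3x_2^3 + 54x_1^2 + 623/18x_1x_2 - 6497/18x_2^2 - 42x_1 + 534x_2 - 178 → 89x_2^4 - 680/3x_2^3 + 54x_1^2 + 623/18x_1x_2 - 3905/18x_2^2 - 42x_1 + 486x_2 - 178
  leading term x_2^4: subtract (-89/9x_2)·g_3 from 89x_2^4 - 680/3x_2^3 + 54x_1^2 + 623/18x_1x_2 - 3905/18x_2^2 - 42x_1 + 486x_2 - 178 → 89/2x_1^2x_2 - 108x_2^3 + 54x_1^2 - 513/2x_2^2 - 42x_1 + 486x_2 - 178
  leading term x_1^2x_2: subtract (267/2)·f_1 from 89/2x_1^2x_2 - 108x_2^3 + 54x_1^2 - 513/2x_2^2 - 42x_1 + 486x_2 - 178 → -108x_2^3 + 54x_1^2 + 144x_2^2 - 42x_1 - 48x_2
  leading term x_2^3: subtract (12)·g_3 from -108x_2^3 + 54x_1^2 + 144x_2^2 - 42x_1 - 48x_2 → 0
  remainder 0.

S(g_3,g_4): leading monomials are coprime, so the S-polynomial reduces to 0 (Buchberger's first criterion).
S(f_1,g_5): lcm = x_1^3x_2. S = 7/9x_1^2x_2 + 8/9x_1x_2^2 - 7x_2^2 - 4x_1 + 28/3x_2.
  leading term x_1^2x_2: subtract (7/3)·f_1 from 7/9x_1^2x_2 + 8/9x_1x_2^2 - 7x_2^2 - 4x_1 + 28/3x_2 → 8/9x_1x_2^2 - 4x_1 + 28/9
  leading term x_1x_2^2: subtract (4/9)·f_2 from 8/9x_1x_2^2 - 4x_1 + 28/9 → 0
  remainder 0.

S(f_2,g_5): lcm = x_1^3x_2^2. S = 7/9x_1^2x_2^2 + 89/9x_1x_2^3 - 9/2x_1^3 - 12x_1x_2^2 - 7x_2^3 + 7/2x_1^2 + 28/3x_2^2.
  leading term x_1^2x_2^2: subtract (7/3x_2)·f_1 from 7/9x_1^2x_2^2 + 89/9x_1x_2^3 - 9/2x_1^3 - 12x_1x_2^2 - 7x_2^3 + 7/2x_1^2 + 28/3x_2^2 → 89/9x_1x_2^3 - 9/2x_1^3 - 12x_1x_2^2 + 7/2x_1^2 + 28/9x_2
  leading term x_1x_2^3: subtract (89/18x_2)·f_2 from 89/9x_1x_2^3 - 9/2x_1^3 - 12x_1x_2^2 + 7/2x_1^2 + 28/9x_2 → -9/2x_1^3 - 12x_1x_2^2 + 7/2x_1^2 + 89/2x_1x_2 - 63/2x_2
  leading term x_1^3: subtract (-9)·g_5 from -9/2x_1^3 - 12x_1x_2^2 + 7/2x_1^2 + 89/2x_1x_2 - 63/2x_2 → -12x_1x_2^2 + 54x_1 - 42
  leading term x_1x_2^2: subtract (-6)·f_2 from -12x_1x_2^2 + 54x_1 - 42 → 0
  remainder 0.

S(g_3,g_5): leading monomials are coprime, so the S-polynomial reduces to 0 (Buchberger's first criterion).
S(g_4,g_5): lcm = x_1^4. S = 89/9x_1^2x_2 - 89x_2^2 + 356/3x_2 - 356/9.
  leading term x_1^2x_2: subtract (89/3)·f_1 from 89/9x_1^2x_2 - 89x_2^2 + 356/3x_2 - 356/9 → 0
  remainder 0.

Every S-polynomial of the final basis reduces to 0, so we have a Gröbner basis.
Inter-reduce: drop elements whose leading term is divisible by another's, tail-reduce, and make monic.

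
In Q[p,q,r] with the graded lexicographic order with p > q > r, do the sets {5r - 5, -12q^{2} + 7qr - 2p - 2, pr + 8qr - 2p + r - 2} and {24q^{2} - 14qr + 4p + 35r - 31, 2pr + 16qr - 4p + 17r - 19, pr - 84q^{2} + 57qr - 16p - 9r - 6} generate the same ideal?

Equality of ideals is decidable: compute both reduced Gröbner bases (unique for the ordering) and check whether they agree.
Buchberger on the first generating set:
f_1 = 5r - 5, LT = r.
f_2 = -12q^{2} + 7qr - 2p - 2, LT = q^{2}.
f_3 = pr + 8qr - 2p + r - 2, LT = pr.

S(f_1,f_2): leading monomials are coprime, so the S-polynomial reduces to 0 (Buchberger's first criterion).
S(f_1,f_3): lcm = pr. S = -8qr + p - r + 2.
  leading term qr: subtract (-\tfrac{8}{5}q)·f_1 from -8qr + p - r + 2 → p - 8q - r + 2
  leading term p: no divisor's leading term divides it; move p to the remainder.
  leading term q: no divisor's leading term divides it; move -8q to the remainder.
  leading term r: subtract (-\tfrac{1}{5})·f_1 from -r + 2 → 1
  leading term 1: no divisor's leading term divides it; move 1 to the remainder.
  remainder p - 8q + 1 ≠ 0; add g_4 = p - 8q + 1 to the basis.

S(f_2,f_3): leading monomials are coprime, so the S-polynomial reduces to 0 (Buchberger's first criterion).
S(f_1,g_4): leading monomials are coprime, so the S-polynomial reduces to 0 (Buchberger's first criterion).
S(f_2,g_4): leading monomials are coprime, so the S-polynomial reduces to 0 (Buchberger's first criterion).
S(f_3,g_4): lcm = pr. S = 16qr - 2p - 2.
  leading term qr: subtract (\tfrac{16}{5}q)·f_1 from 16qr - 2p - 2 → -2p + 16q - 2
  leading term p: subtract (-2)·g_4 from -2p + 16q - 2 → 0
  remainder 0.

Every S-polynomial of the final basis reduces to 0, so we have a Gröbner basis.
Inter-reduce: drop elements whose leading term is divisible by another's, tail-reduce, and make monic.
Reduced Gröbner basis: {q^{2} + \tfrac{3}{4}q, p - 8q + 1, r - 1}.

Buchberger on the second generating set:
h_1 = 24q^{2} - 14qr + 4p + 35r - 31, LT = q^{2}.
h_2 = 2pr + 16qr - 4p + 17r - 19, LT = pr.
h_3 = pr - 84q^{2} + 57qr - 16p - 9r - 6, LT = pr.

S(h_1,h_2): leading monomials are coprime, so the S-polynomial reduces to 0 (Buchberger's first criterion).
S(h_1,h_3): leading monomials are coprime, so the S-polynomial reduces to 0 (Buchberger's first criterion).
S(h_2,h_3): lcm = pr. S = 84q^{2} - 49qr + 14p + \tfrac{35}{2}r - \tfrac{7}{2}.
  leading term q^{2}: subtract (\tfrac{7}{2})·h_1 from 84q^{2} - 49qr + 14p + \tfrac{35}{2}r - \tfrac{7}{2} → -105r + 105
  leading term r: no divisor's leading term divides it; move -105r to the remainder.
  leading term 1: no divisor's leading term divides it; move 105 to the remainder.
  remainder -105r + 105 ≠ 0; add k_4 = -105r + 105 to the basis.

S(h_1,k_4): leading monomials are coprime, so the S-polynomial reduces to 0 (Buchberger's first criterion).
S(h_2,k_4): lcm = pr. S = 8qr - p + \tfrac{17}{2}r - \tfrac{19}{2}.
  leading term qr: subtract (-\tfrac{8}{105}q)·k_4 from 8qr - p + \tfrac{17}{2}r - \tfrac{19}{2} → -p + 8q + \tfrac{17}{2}r - \tfrac{19}{2}
  leading term p: no divisor's leading term divides it; move -p to the remainder.
  leading term q: no divisor's leading term divides it; move 8q to the remainder.
  leading term r: subtract (-\tfrac{17}{210})·k_4 from \tfrac{17}{2}r - \tfrac{19}{2} → -1
  leading term 1: no divisor's leading term divides it; move -1 to the remainder.
  remainder -p + 8q - 1 ≠ 0; add k_5 = -p + 8q - 1 to the basis.

S(h_3,k_4): lcm = pr. S = -84q^{2} + 57qr - 15p - 9r - 6.
  leading term q^{2}: subtract (-\tfrac{7}{2})·h_1 from -84q^{2} + 57qr - 15p - 9r - 6 → 8qr - p + \tfrac{227}{2}r - \tfrac{229}{2}
  leading term qr: subtract (-\tfrac{8}{105}q)·k_4 from 8qr - p + \tfrac{227}{2}r - \tfrac{229}{2} → -p + 8q + \tfrac{227}{2}r - \tfrac{229}{2}
  leading term p: subtract (1)·k_5 from -p + 8q + \tfrac{227}{2}r - \tfrac{229}{2} → \tfrac{227}{2}r - \tfrac{227}{2}
  leading term r: subtract (-\tfrac{227}{210})·k_4 from \tfrac{227}{2}r - \tfrac{227}{2} → 0
  remainder 0.

S(h_1,k_5): leading monomials are coprime, so the S-polynomial reduces to 0 (Buchberger's first criterion).
S(h_2,k_5): lcm = pr. S = 16qr - 2p + \tfrac{15}{2}r - \tfrac{19}{2}.
  leading term qr: subtract (-\tfrac{16}{105}q)·k_4 from 16qr - 2p + \tfrac{15}{2}r - \tfrac{19}{2} → -2p + 16q + \tfrac{15}{2}r - \tfrac{19}{2}
  leading term p: subtract (2)·k_5 from -2p + 16q + \tfrac{15}{2}r - \tfrac{19}{2} → \tfrac{15}{2}r - \tfrac{15}{2}
  leading term r: subtract (-\tfrac{1}{14})·k_4 from \tfrac{15}{2}r - \tfrac{15}{2} → 0
  remainder 0.

S(h_3,k_5): lcm = pr. S = -84q^{2} + 65qr - 16p - 10r - 6.
  leading term q^{2}: subtract (-\tfrac{7}{2})·h_1 from -84q^{2} + 65qr - 16p - 10r - 6 → 16qr - 2p + \tfrac{225}{2}r - \tfrac{229}{2}
  leading term qr: subtract (-\tfrac{16}{105}q)·k_4 from 16qr - 2p + \tfrac{225}{2}r - \tfrac{229}{2} → -2p + 16q + \tfrac{225}{2}r - \tfrac{229}{2}
  leading term p: subtract (2)·k_5 from -2p + 16q + \tfrac{225}{2}r - \tfrac{229}{2} → \tfrac{225}{2}r - \tfrac{225}{2}
  leading term r: subtract (-\tfrac{15}{14})·k_4 from \tfrac{225}{2}r - \tfrac{225}{2} → 0
  remainder 0.

S(k_4,k_5): leading monomials are coprime, so the S-polynomial reduces to 0 (Buchberger's first criterion).
Every S-polynomial of the final basis reduces to 0, so we have a Gröbner basis.
Inter-reduce: drop elements whose leading term is divisible by another's, tail-reduce, and make monic.
Reduced Gröbner basis: {q^{2} + \tfrac{3}{4}q, p - 8q + 1, r - 1}.

Same reduced basis, so the two generating sets span the same ideal.

Yes, the ideals are equal.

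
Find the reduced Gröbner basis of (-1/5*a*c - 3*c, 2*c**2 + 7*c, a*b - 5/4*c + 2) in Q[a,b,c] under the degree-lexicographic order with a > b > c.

G = {a*b - 5/4*c + 2, a*c + 15*c, b*c - 17/40*c, c**2 + 7/2*c}

This is the nonlinear analogue of row-reducing a linear system.

f_1 = -1/5*a*c - 3*c, LT = a*c.
f_2 = 2*c**2 + 7*c, LT = c**2.
f_3 = a*b - 5/4*c + 2, LT = a*b.

S(f_1,f_3): lcm = a*b*c. S = 15*b*c + 5/4*c**2 - 2*c.
  leading term b*c: no divisor's leading term divides it; move 15*b*c to the remainder.
  leading term c**2: subtract (5/8)·f_2 from 5/4*c**2 - 2*c → -51/8*c
  leading term c: no divisor's leading term divides it; move -51/8*c to the remainder.
  remainder 15*b*c - 51/8*c ≠ 0; add g_4 = 15*b*c - 51/8*c to the basis.

The other S-polynomials (S(f_1,f_2), S(f_2,f_3), S(f_1,g_4), S(f_2,g_4), S(f_3,g_4)) all reduce to 0 modulo the current basis, so we have a Gröbner basis.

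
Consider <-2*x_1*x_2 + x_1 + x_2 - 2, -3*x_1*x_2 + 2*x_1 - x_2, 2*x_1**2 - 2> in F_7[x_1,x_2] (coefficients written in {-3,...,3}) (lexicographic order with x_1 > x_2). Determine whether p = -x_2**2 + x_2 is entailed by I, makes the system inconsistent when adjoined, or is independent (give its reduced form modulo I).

-x_2**2 + x_2 lies in I (it reduces to 0).

First compute the reduced Gröbner basis of I by Buchberger's algorithm.
f_1 = -2*x_1*x_2 + x_1 + x_2 - 2, LT = x_1*x_2.
f_2 = -3*x_1*x_2 + 2*x_1 - x_2, LT = x_1*x_2.
f_3 = 2*x_1**2 - 2, LT = x_1**2.

S(f_1,f_2): lcm = x_1*x_2. S = -x_1 - 2*x_2 + 1.
  reduce S modulo (f_1, f_2, f_3):
  remainder -x_1 - 2*x_2 + 1 ≠ 0; add h_4 = -x_1 - 2*x_2 + 1 to the basis.

S(f_1,f_3): lcm = x_1**2*x_2. S = 3*x_1**2 + 3*x_1*x_2 + x_1 + x_2.
  reduce S modulo (f_1, f_2, f_3, h_4):
  remainder x_2 - 1 ≠ 0; add h_5 = x_2 - 1 to the basis.

The other S-polynomials (S(f_2,f_3), S(f_1,h_4), S(f_2,h_4), S(f_3,h_4), S(f_1,h_5), S(f_2,h_5), S(f_3,h_5), S(h_4,h_5)) all reduce to 0 modulo the current basis, so we have a Gröbner basis.
Inter-reduce: drop elements whose leading term is divisible by another's, tail-reduce, and make monic.
Reduced Gröbner basis: {x_1 + 1, x_2 - 1}.
Label its elements g_1 = x_1 + 1, g_2 = x_2 - 1.

Reduce p = -x_2**2 + x_2 modulo G:
  leading term x_2**2: subtract (-x_2)·g_2 from -x_2**2 + x_2 → 0
  normal form = 0.
Since the normal form is 0, p ∈ I.

The remainder on division by a Gröbner basis is unique — it is the normal form.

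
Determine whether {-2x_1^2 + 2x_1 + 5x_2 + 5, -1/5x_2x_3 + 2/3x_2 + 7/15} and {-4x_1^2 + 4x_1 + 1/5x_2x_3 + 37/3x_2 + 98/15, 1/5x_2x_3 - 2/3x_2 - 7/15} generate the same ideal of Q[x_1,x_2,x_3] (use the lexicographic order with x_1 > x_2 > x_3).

For a fixed monomial order, each ideal has a unique reduced Gröbner basis; comparing bases decides equality.
Buchberger on the first generating set:
f_1 = -2x_1^2 + 2x_1 + 5x_2 + 5, LT = x_1^2.
f_2 = -1/5x_2x_3 + 2/3x_2 + 7/15, LT = x_2x_3.

The S-polynomials (S(f_1,f_2)) all reduce to 0 modulo the current basis, so we have a Gröbner basis.
Inter-reduce: drop elements whose leading term is divisible by another's, tail-reduce, and make monic.
Reduced Gröbner basis: {x_1^2 - x_1 - 5/2x_2 - 5/2, x_2x_3 - 10/3x_2 - 7/3}.

Buchberger on the second generating set:
h_1 = -4x_1^2 + 4x_1 + 1/5x_2x_3 + 37/3x_2 + 98/15, LT = x_1^2.
h_2 = 1/5x_2x_3 - 2/3x_2 - 7/15, LT = x_2x_3.

The S-polynomials (S(h_1,h_2)) all reduce to 0 modulo the current basis, so we have a Gröbner basis.
Inter-reduce: drop elements whose leading term is divisible by another's, tail-reduce, and make monic.
Reduced Gröbner basis: {x_1^2 - x_1 - 13/4x_2 - 7/4, x_2x_3 - 10/3x_2 - 7/3}.

Since the reduced bases disagree, the two ideals are not the same.
The choice of monomial ordering does not affect the verdict — as long as both bases are computed under the same ordering, their equality decides ideal equality.

No, the ideals differ.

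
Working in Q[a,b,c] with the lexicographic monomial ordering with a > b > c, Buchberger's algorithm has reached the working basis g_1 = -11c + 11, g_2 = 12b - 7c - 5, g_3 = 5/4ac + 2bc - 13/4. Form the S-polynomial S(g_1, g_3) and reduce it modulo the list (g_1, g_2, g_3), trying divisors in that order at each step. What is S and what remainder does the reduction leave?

S(g_1, g_3) = -a - 8/5bc + 13/5; remainder on division = -a + 1.

lcm(LM(g_1), LM(g_3)) = ac.
S = (lcm/LT(g_1))·g_1 − (lcm/LT(g_3))·g_3 = -a - 8/5bc + 13/5.
Reduce S modulo (g_1, g_2, g_3) in that order:
  leading term a: no divisor's leading term divides it; move -a to the remainder.
  leading term bc: subtract (8/55b)·g_1 from -8/5bc + 13/5 → -8/5b + 13/5
  leading term b: subtract (-2/15)·g_2 from -8/5b + 13/5 → -14/15c + 29/15
  leading term c: subtract (14/165)·g_1 from -14/15c + 29/15 → 1
  leading term 1: no divisor's leading term divides it; move 1 to the remainder.
The remainder -a + 1 is nonzero, so it would be added as the next basis element.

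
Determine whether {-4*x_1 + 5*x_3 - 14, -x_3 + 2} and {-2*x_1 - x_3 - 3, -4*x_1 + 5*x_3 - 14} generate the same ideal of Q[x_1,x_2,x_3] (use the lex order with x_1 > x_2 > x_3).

No, the ideals differ.

Equality of ideals is decidable: compute both reduced Gröbner bases (unique for the ordering) and check whether they agree.
Buchberger on the first generating set:
f_1 = -4*x_1 + 5*x_3 - 14, LT = x_1.
f_2 = -x_3 + 2, LT = x_3.

S(f_1,f_2): leading monomials are coprime, so the S-polynomial reduces to 0 (Buchberger's first criterion).
Every S-polynomial of the final basis reduces to 0, so we have a Gröbner basis.
Inter-reduce: drop elements whose leading term is divisible by another's, tail-reduce, and make monic.
Reduced Gröbner basis: {x_1 + 1, x_3 - 2}.

Buchberger on the second generating set:
h_1 = -2*x_1 - x_3 - 3, LT = x_1.
h_2 = -4*x_1 + 5*x_3 - 14, LT = x_1.

S(h_1,h_2): lcm = x_1. S = 7/4*x_3 - 2.
  leading term x_3: no divisor's leading term divides it; move 7/4*x_3 to the remainder.
  leading term 1: no divisor's leading term divides it; move -2 to the remainder.
  remainder 7/4*x_3 - 2 ≠ 0; add k_3 = 7/4*x_3 - 2 to the basis.

S(h_1,k_3): leading monomials are coprime, so the S-polynomial reduces to 0 (Buchberger's first criterion).
S(h_2,k_3): leading monomials are coprime, so the S-polynomial reduces to 0 (Buchberger's first criterion).
Every S-polynomial of the final basis reduces to 0, so we have a Gröbner basis.
Inter-reduce: drop elements whose leading term is divisible by another's, tail-reduce, and make monic.
Reduced Gröbner basis: {x_1 + 29/14, x_3 - 8/7}.

Since the reduced bases disagree, the two ideals are not the same.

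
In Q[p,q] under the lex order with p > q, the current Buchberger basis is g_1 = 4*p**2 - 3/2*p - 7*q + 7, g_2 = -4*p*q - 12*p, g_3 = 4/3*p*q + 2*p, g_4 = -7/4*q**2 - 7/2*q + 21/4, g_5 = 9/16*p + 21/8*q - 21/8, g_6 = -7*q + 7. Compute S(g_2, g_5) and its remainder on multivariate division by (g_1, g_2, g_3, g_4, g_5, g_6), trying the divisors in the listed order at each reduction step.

lcm(LM(g_2), LM(g_5)) = p*q.
S = (lcm/LT(g_2))·g_2 − (lcm/LT(g_5))·g_5 = 3*p - 14/3*q**2 + 14/3*q.
Reduce S modulo (g_1, g_2, g_3, g_4, g_5, g_6) in that order:
  leading term p: subtract (16/3)·g_5 from 3*p - 14/3*q**2 + 14/3*q → -14/3*q**2 - 28/3*q + 14
  leading term q**2: subtract (8/3)·g_4 from -14/3*q**2 - 28/3*q + 14 → 0
The remainder is 0, so this S-polynomial contributes no new basis element.

S(g_2, g_5) = 3*p - 14/3*q**2 + 14/3*q; remainder on division = 0.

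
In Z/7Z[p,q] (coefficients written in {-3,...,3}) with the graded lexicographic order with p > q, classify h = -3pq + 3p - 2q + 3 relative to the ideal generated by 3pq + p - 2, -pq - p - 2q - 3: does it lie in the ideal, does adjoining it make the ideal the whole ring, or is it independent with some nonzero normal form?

First compute the reduced Gröbner basis of I by Buchberger's algorithm.
f_1 = 3pq + p - 2, LT = pq.
f_2 = -pq - p - 2q - 3, LT = pq.

S(f_1,f_2): lcm = pq. S = -3p - 2q + 1.
  leading term p: no divisor's leading term divides it; move -3p to the remainder.
  leading term q: no divisor's leading term divides it; move -2q to the remainder.
  leading term 1: no divisor's leading term divides it; move 1 to the remainder.
  remainder -3p - 2q + 1 ≠ 0; add k_3 = -3p - 2q + 1 to the basis.

S(f_1,k_3): lcm = pq. S = -3q^2 - 2p - 2q - 3.
  leading term q^2: no divisor's leading term divides it; move -3q^2 to the remainder.
  leading term p: subtract (3)·k_3 from -2p - 2q - 3 → -3q + 1
  leading term q: no divisor's leading term divides it; move -3q to the remainder.
  leading term 1: no divisor's leading term divides it; move 1 to the remainder.
  remainder -3q^2 - 3q + 1 ≠ 0; add k_4 = -3q^2 - 3q + 1 to the basis.

The other S-polynomials (S(f_2,k_3), S(f_1,k_4), S(f_2,k_4), S(k_3,k_4)) all reduce to 0 modulo the current basis, so we have a Gröbner basis.
Inter-reduce: drop elements whose leading term is divisible by another's, tail-reduce, and make monic.
Reduced Gröbner basis: {q^2 + q + 2, p + 3q + 2}.
Label its elements g_1 = q^2 + q + 2, g_2 = p + 3q + 2.

Reduce h = -3pq + 3p - 2q + 3 modulo G:
  leading term pq: subtract (-3q)·g_2 from -3pq + 3p - 2q + 3 → 2q^2 + 3p - 3q + 3
  leading term q^2: subtract (2)·g_1 from 2q^2 + 3p - 3q + 3 → 3p + 2q - 1
  leading term p: subtract (3)·g_2 from 3p + 2q - 1 → 0
  normal form = 0.
Since the normal form is 0, h ∈ I.

-3pq + 3p - 2q + 3 lies in I (it reduces to 0).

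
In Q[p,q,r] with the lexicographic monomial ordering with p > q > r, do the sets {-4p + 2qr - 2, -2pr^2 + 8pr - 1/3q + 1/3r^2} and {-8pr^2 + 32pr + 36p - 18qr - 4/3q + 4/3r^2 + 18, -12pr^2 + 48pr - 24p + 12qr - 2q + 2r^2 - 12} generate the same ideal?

Yes, the ideals are equal.

For a fixed monomial order, each ideal has a unique reduced Gröbner basis; comparing bases decides equality.
Buchberger on the first generating set:
f_1 = -4p + 2qr - 2, LT = p.
f_2 = -2pr^2 + 8pr - 1/3q + 1/3r^2, LT = pr^2.

S(f_1,f_2): lcm = pr^2. S = 4pr - 1/2qr^3 - 1/6q + 2/3r^2.
  leading term pr: subtract (-r)·f_1 from 4pr - 1/2qr^3 - 1/6q + 2/3r^2 → -1/2qr^3 + 2qr^2 - 1/6q + 2/3r^2 - 2r
  leading term qr^3: no divisor's leading term divides it; move -1/2qr^3 to the remainder.
  leading term qr^2: no divisor's leading term divides it; move 2qr^2 to the remainder.
  leading term q: no divisor's leading term divides it; move -1/6q to the remainder.
  leading term r^2: no divisor's leading term divides it; move 2/3r^2 to the remainder.
  leading term r: no divisor's leading term divides it; move -2r to the remainder.
  remainder -1/2qr^3 + 2qr^2 - 1/6q + 2/3r^2 - 2r ≠ 0; add g_3 = -1/2qr^3 + 2qr^2 - 1/6q + 2/3r^2 - 2r to the basis.

The other S-polynomials (S(f_1,g_3), S(f_2,g_3)) all reduce to 0 modulo the current basis, so we have a Gröbner basis.
Inter-reduce: drop elements whose leading term is divisible by another's, tail-reduce, and make monic.
Reduced Gröbner basis: {p - 1/2qr + 1/2, qr^3 - 4qr^2 + 1/3q - 4/3r^2 + 4r}.

Buchberger on the second generating set:
h_1 = -8pr^2 + 32pr + 36p - 18qr - 4/3q + 4/3r^2 + 18, LT = pr^2.
h_2 = -12pr^2 + 48pr - 24p + 12qr - 2q + 2r^2 - 12, LT = pr^2.

S(h_1,h_2): lcm = pr^2. S = -13/2p + 13/4qr - 13/4.
  leading term p: no divisor's leading term divides it; move -13/2p to the remainder.
  leading term qr: no divisor's leading term divides it; move 13/4qr to the remainder.
  leading term 1: no divisor's leading term divides it; move -13/4 to the remainder.
  remainder -13/2p + 13/4qr - 13/4 ≠ 0; add k_3 = -13/2p + 13/4qr - 13/4 to the basis.

S(h_1,k_3): lcm = pr^2. S = -4pr - 9/2p + 1/2qr^3 + 9/4qr + 1/6q - 2/3r^2 - 9/4.
  leading term pr: subtract (8/13r)·k_3 from -4pr - 9/2p + 1/2qr^3 + 9/4qr + 1/6q - 2/3r^2 - 9/4 → -9/2p + 1/2qr^3 - 2qr^2 + 9/4qr + 1/6q - 2/3r^2 + 2r - 9/4
  leading term p: subtract (9/13)·k_3 from -9/2p + 1/2qr^3 - 2qr^2 + 9/4qr + 1/6q - 2/3r^2 + 2r - 9/4 → 1/2qr^3 - 2qr^2 + 1/6q - 2/3r^2 + 2r
  leading term qr^3: no divisor's leading term divides it; move 1/2qr^3 to the remainder.
  leading term qr^2: no divisor's leading term divides it; move -2qr^2 to the remainder.
  leading term q: no divisor's leading term divides it; move 1/6q to the remainder.
  leading term r^2: no divisor's leading term divides it; move -2/3r^2 to the remainder.
  leading term r: no divisor's leading term divides it; move 2r to the remainder.
  remainder 1/2qr^3 - 2qr^2 + 1/6q - 2/3r^2 + 2r ≠ 0; add k_4 = 1/2qr^3 - 2qr^2 + 1/6q - 2/3r^2 + 2r to the basis.

The other S-polynomials (S(h_2,k_3), S(h_1,k_4), S(h_2,k_4), S(k_3,k_4)) all reduce to 0 modulo the current basis, so we have a Gröbner basis.
Inter-reduce: drop elements whose leading term is divisible by another's, tail-reduce, and make monic.
Reduced Gröbner basis: {p - 1/2qr + 1/2, qr^3 - 4qr^2 + 1/3q - 4/3r^2 + 4r}.

These coincide, so the ideals are equal.
The same test decides containment: I ⊆ J iff every generator of I reduces to 0 modulo a Gröbner basis of J.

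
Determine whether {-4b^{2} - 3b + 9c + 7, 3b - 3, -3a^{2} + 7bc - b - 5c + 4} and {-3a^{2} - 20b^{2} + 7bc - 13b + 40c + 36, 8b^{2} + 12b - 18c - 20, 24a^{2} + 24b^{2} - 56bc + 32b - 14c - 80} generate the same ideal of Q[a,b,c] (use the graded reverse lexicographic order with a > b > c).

For a fixed monomial order, each ideal has a unique reduced Gröbner basis; comparing bases decides equality.
Buchberger on the first generating set:
f_1 = -4b^{2} - 3b + 9c + 7, LT = b^{2}.
f_2 = 3b - 3, LT = b.
f_3 = -3a^{2} + 7bc - b - 5c + 4, LT = a^{2}.

S(f_1,f_2): lcm = b^{2}. S = \tfrac{7}{4}b - \tfrac{9}{4}c - \tfrac{7}{4}.
  reduce S modulo (f_1, f_2, f_3):
  remainder -\tfrac{9}{4}c ≠ 0; add g_4 = -\tfrac{9}{4}c to the basis.

The other S-polynomials (S(f_1,f_3), S(f_2,f_3), S(f_1,g_4), S(f_2,g_4), S(f_3,g_4)) all reduce to 0 modulo the current basis, so we have a Gröbner basis.
Inter-reduce: drop elements whose leading term is divisible by another's, tail-reduce, and make monic.
Reduced Gröbner basis: {a^{2} - 1, b - 1, c}.

Buchberger on the second generating set:
h_1 = -3a^{2} - 20b^{2} + 7bc - 13b + 40c + 36, LT = a^{2}.
h_2 = 8b^{2} + 12b - 18c - 20, LT = b^{2}.
h_3 = 24a^{2} + 24b^{2} - 56bc + 32b - 14c - 80, LT = a^{2}.

S(h_1,h_3): lcm = a^{2}. S = \tfrac{17}{3}b^{2} + 3b - \tfrac{51}{4}c - \tfrac{26}{3}.
  reduce S modulo (h_1, h_2, h_3):
  remainder -\tfrac{11}{2}b + \tfrac{11}{2} ≠ 0; add k_4 = -\tfrac{11}{2}b + \tfrac{11}{2} to the basis.

S(h_2,k_4): lcm = b^{2}. S = \tfrac{5}{2}b - \tfrac{9}{4}c - \tfrac{5}{2}.
  reduce S modulo (h_1, h_2, h_3, k_4):
  remainder -\tfrac{9}{4}c ≠ 0; add k_5 = -\tfrac{9}{4}c to the basis.

The other S-polynomials (S(h_1,h_2), S(h_2,h_3), S(h_1,k_4), S(h_3,k_4), S(h_1,k_5), S(h_2,k_5), S(h_3,k_5), S(k_4,k_5)) all reduce to 0 modulo the current basis, so we have a Gröbner basis.
Inter-reduce: drop elements whose leading term is divisible by another's, tail-reduce, and make monic.
Reduced Gröbner basis: {a^{2} - 1, b - 1, c}.

The two bases agree; hence the ideals are identical.
The same test decides containment: I ⊆ J iff every generator of I reduces to 0 modulo a Gröbner basis of J.

Yes, the ideals are equal.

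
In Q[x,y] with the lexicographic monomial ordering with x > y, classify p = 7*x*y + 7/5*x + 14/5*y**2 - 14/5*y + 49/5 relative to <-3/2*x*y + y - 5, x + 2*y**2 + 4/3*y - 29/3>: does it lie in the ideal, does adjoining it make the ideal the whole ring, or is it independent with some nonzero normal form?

7*x*y + 7/5*x + 14/5*y**2 - 14/5*y + 49/5 lies in I (it reduces to 0).

First compute the reduced Gröbner basis of I by Buchberger's algorithm.
f_1 = -3/2*x*y + y - 5, LT = x*y.
f_2 = x + 2*y**2 + 4/3*y - 29/3, LT = x.

S(f_1,f_2): lcm = x*y. S = -2*y**3 - 4/3*y**2 + 9*y + 10/3.
  leading term y**3: no divisor's leading term divides it; move -2*y**3 to the remainder.
  leading term y**2: no divisor's leading term divides it; move -4/3*y**2 to the remainder.
  leading term y: no divisor's leading term divides it; move 9*y to the remainder.
  leading term 1: no divisor's leading term divides it; move 10/3 to the remainder.
  remainder -2*y**3 - 4/3*y**2 + 9*y + 10/3 ≠ 0; add h_3 = -2*y**3 - 4/3*y**2 + 9*y + 10/3 to the basis.

S(f_1,h_3): lcm = x*y**3. S = -2/3*x*y**2 + 9/2*x*y + 5/3*x - 2/3*y**3 + 10/3*y**2.
  leading term x*y**2: subtract (4/9*y)·f_1 from -2/3*x*y**2 + 9/2*x*y + 5/3*x - 2/3*y**3 + 10/3*y**2 → 9/2*x*y + 5/3*x - 2/3*y**3 + 26/9*y**2 + 20/9*y
  leading term x*y: subtract (-3)·f_1 from 9/2*x*y + 5/3*x - 2/3*y**3 + 26/9*y**2 + 20/9*y → 5/3*x - 2/3*y**3 + 26/9*y**2 + 47/9*y - 15
  leading term x: subtract (5/3)·f_2 from 5/3*x - 2/3*y**3 + 26/9*y**2 + 47/9*y - 15 → -2/3*y**3 - 4/9*y**2 + 3*y + 10/9
  leading term y**3: subtract (1/3)·h_3 from -2/3*y**3 - 4/9*y**2 + 3*y + 10/9 → 0
  remainder 0.

S(f_2,h_3): leading monomials are coprime, so the S-polynomial reduces to 0 (Buchberger's first criterion).
Every S-polynomial of the final basis reduces to 0, so we have a Gröbner basis.
Inter-reduce: drop elements whose leading term is divisible by another's, tail-reduce, and make monic.
Reduced Gröbner basis: {x + 2*y**2 + 4/3*y - 29/3, y**3 + 2/3*y**2 - 9/2*y - 5/3}.
Label its elements g_1 = x + 2*y**2 + 4/3*y - 29/3, g_2 = y**3 + 2/3*y**2 - 9/2*y - 5/3.

Reduce p = 7*x*y + 7/5*x + 14/5*y**2 - 14/5*y + 49/5 modulo G:
  leading term x*y: subtract (7*y)·g_1 from 7*x*y + 7/5*x + 14/5*y**2 - 14/5*y + 49/5 → 7/5*x - 14*y**3 - 98/15*y**2 + 973/15*y + 49/5
  leading term x: subtract (7/5)·g_1 from 7/5*x - 14*y**3 - 98/15*y**2 + 973/15*y + 49/5 → -14*y**3 - 28/3*y**2 + 63*y + 70/3
  leading term y**3: subtract (-14)·g_2 from -14*y**3 - 28/3*y**2 + 63*y + 70/3 → 0
  normal form = 0.
Since the normal form is 0, p ∈ I.

The remainder on division by a Gröbner basis is unique — it is the normal form.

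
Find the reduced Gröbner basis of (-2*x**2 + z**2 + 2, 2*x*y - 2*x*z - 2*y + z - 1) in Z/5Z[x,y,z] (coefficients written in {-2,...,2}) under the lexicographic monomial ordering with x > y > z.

f_1 = -2*x**2 + z**2 + 2, LT = x**2.
f_2 = 2*x*y - 2*x*z - 2*y + z - 1, LT = x*y.

S(f_1,f_2): lcm = x**2*y. S = x**2*z + x*y + 2*x*z - 2*x + 2*y*z**2 - y.
  leading term x**2*z: subtract (2*z)·f_1 from x**2*z + x*y + 2*x*z - 2*x + 2*y*z**2 - y → x*y + 2*x*z - 2*x + 2*y*z**2 - y - 2*z**3 + z
  leading term x*y: subtract (-2)·f_2 from x*y + 2*x*z - 2*x + 2*y*z**2 - y - 2*z**3 + z → -2*x*z - 2*x + 2*y*z**2 - 2*z**3 - 2*z - 2
  leading term x*z: no divisor's leading term divides it; move -2*x*z to the remainder.
  leading term x: no divisor's leading term divides it; move -2*x to the remainder.
  leading term y*z**2: no divisor's leading term divides it; move 2*y*z**2 to the remainder.
  leading term z**3: no divisor's leading term divides it; move -2*z**3 to the remainder.
  leading term z: no divisor's leading term divides it; move -2*z to the remainder.
  leading term 1: no divisor's leading term divides it; move -2 to the remainder.
  remainder -2*x*z - 2*x + 2*y*z**2 - 2*z**3 - 2*z - 2 ≠ 0; add g_3 = -2*x*z - 2*x + 2*y*z**2 - 2*z**3 - 2*z - 2 to the basis.

S(f_2,g_3): lcm = x*y*z. S = -x*y - x*z**2 + y**2*z**2 - y*z**3 - 2*y*z - y - 2*z**2 + 2*z.
  leading term x*y: subtract (2)·f_2 from -x*y - x*z**2 + y**2*z**2 - y*z**3 - 2*y*z - y - 2*z**2 + 2*z → -x*z**2 - x*z + y**2*z**2 - y*z**3 - 2*y*z - 2*y - 2*z**2 + 2
  leading term x*z**2: subtract (-2*z)·g_3 from -x*z**2 - x*z + y**2*z**2 - y*z**3 - 2*y*z - 2*y - 2*z**2 + 2 → y**2*z**2 - 2*y*z**3 - 2*y*z - 2*y + z**4 - z**2 + z + 2
  leading term y**2*z**2: no divisor's leading term divides it; move y**2*z**2 to the remainder.
  leading term y*z**3: no divisor's leading term divides it; move -2*y*z**3 to the remainder.
  leading term y*z: no divisor's leading term divides it; move -2*y*z to the remainder.
  leading term y: no divisor's leading term divides it; move -2*y to the remainder.
  leading term z**4: no divisor's leading term divides it; move z**4 to the remainder.
  leading term z**2: no divisor's leading term divides it; move -z**2 to the remainder.
  leading term z: no divisor's leading term divides it; move z to the remainder.
  leading term 1: no divisor's leading term divides it; move 2 to the remainder.
  remainder y**2*z**2 - 2*y*z**3 - 2*y*z - 2*y + z**4 - z**2 + z + 2 ≠ 0; add g_4 = y**2*z**2 - 2*y*z**3 - 2*y*z - 2*y + z**4 - z**2 + z + 2 to the basis.

The other S-polynomials (S(f_1,g_3), S(f_1,g_4), S(f_2,g_4), S(g_3,g_4)) all reduce to 0 modulo the current basis, so we have a Gröbner basis.

G = {x**2 + 2*z**2 - 1, x*y + x - y*z**2 - y + z**3 - z - 2, x*z + x - y*z**2 + z**3 + z + 1, y**2*z**2 - 2*y*z**3 - 2*y*z - 2*y + z**4 - z**2 + z + 2}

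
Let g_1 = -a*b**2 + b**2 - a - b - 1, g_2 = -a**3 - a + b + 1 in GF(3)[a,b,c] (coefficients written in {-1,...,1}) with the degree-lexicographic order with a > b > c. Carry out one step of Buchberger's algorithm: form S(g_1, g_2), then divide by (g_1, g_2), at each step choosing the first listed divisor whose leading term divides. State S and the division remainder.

S(g_1, g_2) = -a**2*b**2 + a**3 + a**2*b - a*b**2 + b**3 + a**2 + b**2; remainder on division = a**2*b + b**3 - a**2 + a*b - b**2 - a.

lcm(LM(g_1), LM(g_2)) = a**3*b**2.
S = (lcm/LT(g_1))·g_1 − (lcm/LT(g_2))·g_2 = -a**2*b**2 + a**3 + a**2*b - a*b**2 + b**3 + a**2 + b**2.
Reduce S modulo (g_1, g_2) in that order:
  leading term a**2*b**2: subtract (a)·g_1 from -a**2*b**2 + a**3 + a**2*b - a*b**2 + b**3 + a**2 + b**2 → a**3 + a**2*b + a*b**2 + b**3 - a**2 + a*b + b**2 + a
  leading term a**3: subtract (-1)·g_2 from a**3 + a**2*b + a*b**2 + b**3 - a**2 + a*b + b**2 + a → a**2*b + a*b**2 + b**3 - a**2 + a*b + b**2 + b + 1
  leading term a**2*b: no divisor's leading term divides it; move a**2*b to the remainder.
  leading term a*b**2: subtract (-1)·g_1 from a*b**2 + b**3 - a**2 + a*b + b**2 + b + 1 → b**3 - a**2 + a*b - b**2 - a
  leading term b**3: no divisor's leading term divides it; move b**3 to the remainder.
  leading term a**2: no divisor's leading term divides it; move -a**2 to the remainder.
  leading term a*b: no divisor's leading term divides it; move a*b to the remainder.
  leading term b**2: no divisor's leading term divides it; move -b**2 to the remainder.
  leading term a: no divisor's leading term divides it; move -a to the remainder.
The remainder a**2*b + b**3 - a**2 + a*b - b**2 - a is nonzero, so it would be added as the next basis element.
An S-polynomial is built so that the two leading terms cancel; whether anything survives reduction is exactly the Gröbner-basis criterion.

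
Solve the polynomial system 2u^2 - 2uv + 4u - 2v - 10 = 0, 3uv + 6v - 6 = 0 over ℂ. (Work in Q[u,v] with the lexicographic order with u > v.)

{(-4, -1), (sqrt(3), 4 - 2*sqrt(3)), (-sqrt(3), 2*sqrt(3) + 4)}

Compute a lex Gröbner basis by Buchberger's algorithm.
f_1 = 2u^2 - 2uv + 4u - 2v - 10, LT = u^2.
f_2 = 3uv + 6v - 6, LT = uv.

S(f_1,f_2): lcm = u^2v. S = -uv^2 + 2u - v^2 - 5v.
  leading term uv^2: subtract (-1/3v)·f_2 from -uv^2 + 2u - v^2 - 5v → 2u + v^2 - 7v
  leading term u: no divisor's leading term divides it; move 2u to the remainder.
  leading term v^2: no divisor's leading term divides it; move v^2 to the remainder.
  leading term v: no divisor's leading term divides it; move -7v to the remainder.
  remainder 2u + v^2 - 7v ≠ 0; add h_3 = 2u + v^2 - 7v to the basis.

S(f_1,h_3): lcm = u^2. S = -1/2uv^2 + 5/2uv + 2u - v - 5.
  leading term uv^2: subtract (-1/6v)·f_2 from -1/2uv^2 + 5/2uv + 2u - v - 5 → 5/2uv + 2u + v^2 - 2v - 5
  leading term uv: subtract (5/6)·f_2 from 5/2uv + 2u + v^2 - 2v - 5 → 2u + v^2 - 7v
  leading term u: subtract (1)·h_3 from 2u + v^2 - 7v → 0
  remainder 0.

S(f_2,h_3): lcm = uv. S = -1/2v^3 + 7/2v^2 + 2v - 2.
  leading term v^3: no divisor's leading term divides it; move -1/2v^3 to the remainder.
  leading term v^2: no divisor's leading term divides it; move 7/2v^2 to the remainder.
  leading term v: no divisor's leading term divides it; move 2v to the remainder.
  leading term 1: no divisor's leading term divides it; move -2 to the remainder.
  remainder -1/2v^3 + 7/2v^2 + 2v - 2 ≠ 0; add h_4 = -1/2v^3 + 7/2v^2 + 2v - 2 to the basis.

S(f_1,h_4): leading monomials are coprime, so the S-polynomial reduces to 0 (Buchberger's first criterion).
S(f_2,h_4): lcm = uv^3. S = 7uv^2 + 4uv - 4u + 2v^3 - 2v^2.
  leading term uv^2: subtract (7/3v)·f_2 from 7uv^2 + 4uv - 4u + 2v^3 - 2v^2 → 4uv - 4u + 2v^3 - 16v^2 + 14v
  leading term uv: subtract (4/3)·f_2 from 4uv - 4u + 2v^3 - 16v^2 + 14v → -4u + 2v^3 - 16v^2 + 6v + 8
  leading term u: subtract (-2)·h_3 from -4u + 2v^3 - 16v^2 + 6v + 8 → 2v^3 - 14v^2 - 8v + 8
  leading term v^3: subtract (-4)·h_4 from 2v^3 - 14v^2 - 8v + 8 → 0
  remainder 0.

S(h_3,h_4): leading monomials are coprime, so the S-polynomial reduces to 0 (Buchberger's first criterion).
Every S-polynomial of the final basis reduces to 0, so we have a Gröbner basis.
Inter-reduce: drop elements whose leading term is divisible by another's, tail-reduce, and make monic.
Reduced Gröbner basis: {u + 1/2v^2 - 7/2v, v^3 - 7v^2 - 4v + 4}.

Elimination: the polynomial v^3 - 7v^2 - 4v + 4 lies in the elimination ideal for v, so v ∈ {-1, 4 - 2*sqrt(3), 2*sqrt(3) + 4}. For each such v, the remaining basis elements (now univariate) give the rest of the solution.
  v = -1: the earlier basis element becomes u + 4 = 0, giving u = -4 — point (-4, -1).
  v = 4 - 2*sqrt(3): the earlier basis element becomes u - sqrt(3) = 0, giving u = sqrt(3) — point (sqrt(3), 4 - 2*sqrt(3)).
  v = 2*sqrt(3) + 4: the earlier basis element becomes u + sqrt(3) = 0, giving u = -sqrt(3) — point (-sqrt(3), 2*sqrt(3) + 4).
Each listed point satisfies every original equation (direct substitution).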